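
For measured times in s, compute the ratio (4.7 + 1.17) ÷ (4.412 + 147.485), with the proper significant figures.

0.039

4.7 + 1.17 = 5.87, limited to 1 d.p. → 2 s.f.; 4.412 + 147.485 = 151.897, limited to 3 d.p. → 6 s.f.
Carrying full precision, 5.87 ÷ 151.897 = 0.0386446078593…; keep min(2, 6) = 2 s.f.
Rounded to 2 significant figures: 0.039.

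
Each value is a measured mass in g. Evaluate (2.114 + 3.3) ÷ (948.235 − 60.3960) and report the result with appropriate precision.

0.0061

2.114 + 3.3 = 5.414, limited to 1 d.p. → 2 s.f.; 948.235 − 60.3960 = 887.8390, limited to 3 d.p. → 6 s.f.
Carrying full precision, 5.414 ÷ 887.8390 = 0.00609795244408…; keep min(2, 6) = 2 s.f.
Rounded to 2 significant figures: 0.0061.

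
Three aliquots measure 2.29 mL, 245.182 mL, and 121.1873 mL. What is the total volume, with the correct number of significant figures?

368.66 mL

2.29 mL + 245.182 mL + 121.1873 mL = 368.6593 mL.
Addition/subtraction keeps the fewest decimal places: 2.29 → 2 decimal places, 245.182 → 3 decimal places, 121.1873 → 4 decimal places; limit is 2.
Rounded to 2 decimal places: 368.66 mL.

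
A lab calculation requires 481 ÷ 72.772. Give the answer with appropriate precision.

6.61

481 ÷ 72.772 = 6.6096850437…
Multiplication/division keeps the fewest significant figures: 481 → 3 s.f., 72.772 → 5 s.f.; limit is 3.
Rounded to 3 significant figures: 6.61.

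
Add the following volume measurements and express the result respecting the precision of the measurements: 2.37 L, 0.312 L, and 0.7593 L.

2.37 L + 0.312 L + 0.7593 L = 3.4413 L.
Addition/subtraction keeps the fewest decimal places: 2.37 → 2 decimal places, 0.312 → 3 decimal places, 0.7593 → 4 decimal places; limit is 2.
Rounded to 2 decimal places: 3.44 L.

3.44 L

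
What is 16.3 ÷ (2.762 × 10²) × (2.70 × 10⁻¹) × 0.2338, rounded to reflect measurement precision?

0.00373

16.3 ÷ (2.762 × 10²) × (2.70 × 10⁻¹) × 0.2338 = 0.00372539391745…
Multiplication/division keeps the fewest significant figures: 16.3 → 3 s.f., 2.762 × 10² → 4 s.f., 2.70 × 10⁻¹ → 3 s.f., 0.2338 → 4 s.f.; limit is 3.
Rounded to 3 significant figures: 0.00373.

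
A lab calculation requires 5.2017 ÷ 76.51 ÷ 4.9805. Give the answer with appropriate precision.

0.01365

5.2017 ÷ 76.51 ÷ 4.9805 = 0.0136506758793…
Multiplication/division keeps the fewest significant figures: 5.2017 → 5 s.f., 76.51 → 4 s.f., 4.9805 → 5 s.f.; limit is 4.
Rounded to 4 significant figures: 0.01365.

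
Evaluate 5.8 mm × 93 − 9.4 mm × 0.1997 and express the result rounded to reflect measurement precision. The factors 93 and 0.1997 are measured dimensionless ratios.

5.4 × 10^2 mm

5.8 × 93 = 539.4 → 5.4 × 10^2 mm (2 s.f., last digit at the 10^1 place).
9.4 × 0.1997 = 1.87718 → 1.9 mm (2 s.f., last digit at the 10^-1 place).
Difference: 537.52282 mm; keep the coarser place, 10^1.
Result: 5.4 × 10^2 mm.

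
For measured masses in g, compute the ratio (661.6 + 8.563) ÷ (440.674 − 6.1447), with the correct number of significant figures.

661.6 + 8.563 = 670.163, limited to 1 d.p. → 4 s.f.; 440.674 − 6.1447 = 434.5293, limited to 3 d.p. → 6 s.f.
Carrying full precision, 670.163 ÷ 434.5293 = 1.54227344393…; keep min(4, 6) = 4 s.f.
Rounded to 4 significant figures: 1.542.

1.542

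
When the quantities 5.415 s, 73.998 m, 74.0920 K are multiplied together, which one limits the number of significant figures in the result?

5.415 s → 4 s.f.; 73.998 m → 5 s.f.; 74.0920 K → 6 s.f.
The fewest is 4 significant figures, from 5.415 s.

5.415 s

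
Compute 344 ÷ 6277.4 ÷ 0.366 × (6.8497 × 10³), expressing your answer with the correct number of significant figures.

1.03 × 10³

344 ÷ 6277.4 ÷ 0.366 × (6.8497 × 10³) = 1025.57896564…
Multiplication/division keeps the fewest significant figures: 344 → 3 s.f., 6277.4 → 5 s.f., 0.366 → 3 s.f., 6.8497 × 10³ → 5 s.f.; limit is 3.
Rounded to 3 significant figures: 1.03 × 10³.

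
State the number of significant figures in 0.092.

0.092: leading zeros are not significant.

2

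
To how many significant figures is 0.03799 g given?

4

0.03799: leading zeros are not significant.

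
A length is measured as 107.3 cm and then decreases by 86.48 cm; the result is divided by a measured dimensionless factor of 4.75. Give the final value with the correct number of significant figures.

4.38 cm

107.3 cm − 86.48 cm = 20.82 cm; the difference is limited to 1 decimal place (3 s.f.).
Carrying full precision, 20.82 ÷ 4.75 = 4.38315789474… cm; 4.75 has 3 s.f., so the result keeps min(3, 3) = 3 s.f.
Rounded to 3 significant figures: 4.38 cm.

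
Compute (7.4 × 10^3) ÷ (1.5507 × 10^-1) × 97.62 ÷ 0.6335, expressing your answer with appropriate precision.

7.4 × 10^6

(7.4 × 10^3) ÷ (1.5507 × 10^-1) × 97.62 ÷ 0.6335 = 7353534.20603…
Multiplication/division keeps the fewest significant figures: 7.4 × 10^3 → 2 s.f., 1.5507 × 10^-1 → 5 s.f., 97.62 → 4 s.f., 0.6335 → 4 s.f.; limit is 2.
Rounded to 2 significant figures: 7.4 × 10^6.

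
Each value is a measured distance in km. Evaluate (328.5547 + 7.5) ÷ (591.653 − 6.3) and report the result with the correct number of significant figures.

0.5741

328.5547 + 7.5 = 336.0547, limited to 1 d.p. → 4 s.f.; 591.653 − 6.3 = 585.353, limited to 1 d.p. → 4 s.f.
Carrying full precision, 336.0547 ÷ 585.353 = 0.574106052245…; keep min(4, 4) = 4 s.f.
Rounded to 4 significant figures: 0.5741.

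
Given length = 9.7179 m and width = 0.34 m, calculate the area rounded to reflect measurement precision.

area = 9.7179 m × 0.34 m = 3.304086 m².
9.7179 has 5 significant figures; 0.34 has 2.
Division/multiplication keeps the fewest: 2 significant figures.
Rounded: 3.3 m².

3.3 m²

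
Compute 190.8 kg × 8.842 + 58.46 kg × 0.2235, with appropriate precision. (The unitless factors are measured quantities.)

190.8 × 8.842 = 1687.0536 → 1687 kg (4 s.f., last digit at the 10^0 place).
58.46 × 0.2235 = 13.06581 → 13.07 kg (4 s.f., last digit at the 10^-2 place).
Sum: 1700.11941 kg; keep the coarser place, 10^0.
Result: 1.700 × 10³ kg.

1.700 × 10³ kg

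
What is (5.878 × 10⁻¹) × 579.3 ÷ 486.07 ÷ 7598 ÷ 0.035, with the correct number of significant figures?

(5.878 × 10⁻¹) × 579.3 ÷ 486.07 ÷ 7598 ÷ 0.035 = 0.0026343104775…
Multiplication/division keeps the fewest significant figures: 5.878 × 10⁻¹ → 4 s.f., 579.3 → 4 s.f., 486.07 → 5 s.f., 7598 → 4 s.f., 0.035 → 2 s.f.; limit is 2.
Rounded to 2 significant figures: 0.0026.

0.0026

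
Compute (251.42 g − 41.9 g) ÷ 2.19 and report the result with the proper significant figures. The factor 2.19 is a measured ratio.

95.7 g

251.42 g − 41.9 g = 209.52 g; the difference is limited to 1 decimal place (4 s.f.).
Carrying full precision, 209.52 ÷ 2.19 = 95.6712328767… g; 2.19 has 3 s.f., so the result keeps min(4, 3) = 3 s.f.
Rounded to 3 significant figures: 95.7 g.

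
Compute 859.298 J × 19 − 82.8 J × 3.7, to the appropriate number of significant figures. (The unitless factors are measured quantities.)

1.6 × 10^4 J

859.298 × 19 = 16326.662 → 1.6 × 10^4 J (2 s.f., last digit at the 10^3 place).
82.8 × 3.7 = 306.36 → 3.1 × 10^2 J (2 s.f., last digit at the 10^1 place).
Difference: 16020.302 J; keep the coarser place, 10^3.
Result: 1.6 × 10^4 J.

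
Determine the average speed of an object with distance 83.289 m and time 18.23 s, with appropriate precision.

4.569 m/s

average speed = 83.289 m ÷ 18.23 s = 4.56878771256… m/s.
83.289 has 5 significant figures; 18.23 has 4.
Division/multiplication keeps the fewest: 4 significant figures.
Rounded: 4.569 m/s.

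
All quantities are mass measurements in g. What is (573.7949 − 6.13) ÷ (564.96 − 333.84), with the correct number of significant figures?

2.4561

573.7949 − 6.13 = 567.6649, limited to 2 d.p. → 5 s.f.; 564.96 − 333.84 = 231.12, limited to 2 d.p. → 5 s.f.
Carrying full precision, 567.6649 ÷ 231.12 = 2.45614788854…; keep min(5, 5) = 5 s.f.
Rounded to 5 significant figures: 2.4561.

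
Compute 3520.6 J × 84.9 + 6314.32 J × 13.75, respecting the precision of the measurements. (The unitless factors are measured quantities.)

3520.6 × 84.9 = 298898.94 → 2.99 × 10^5 J (3 s.f., last digit at the 10^3 place).
6314.32 × 13.75 = 86821.9 → 8.682 × 10^4 J (4 s.f., last digit at the 10^1 place).
Sum: 385720.84 J; keep the coarser place, 10^3.
Result: 3.86 × 10^5 J.

3.86 × 10^5 J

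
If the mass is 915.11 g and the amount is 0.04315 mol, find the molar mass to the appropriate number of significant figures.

2.121 × 10⁴ g/mol

molar mass = 915.11 g ÷ 0.04315 mol = 21207.6477404… g/mol.
915.11 has 5 significant figures; 0.04315 has 4.
Division/multiplication keeps the fewest: 4 significant figures.
Rounded: 2.121 × 10⁴ g/mol.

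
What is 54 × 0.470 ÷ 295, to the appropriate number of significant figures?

0.086

54 × 0.470 ÷ 295 = 0.0860338983051…
Multiplication/division keeps the fewest significant figures: 54 → 2 s.f., 0.470 → 3 s.f., 295 → 3 s.f.; limit is 2.
Rounded to 2 significant figures: 0.086.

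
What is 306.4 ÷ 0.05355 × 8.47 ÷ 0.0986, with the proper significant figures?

4.92 × 10⁵

306.4 ÷ 0.05355 × 8.47 ÷ 0.0986 = 491513.873974…
Multiplication/division keeps the fewest significant figures: 306.4 → 4 s.f., 0.05355 → 4 s.f., 8.47 → 3 s.f., 0.0986 → 3 s.f.; limit is 3.
Rounded to 3 significant figures: 4.92 × 10⁵.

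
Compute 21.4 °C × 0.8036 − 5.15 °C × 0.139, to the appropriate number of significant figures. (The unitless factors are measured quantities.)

21.4 × 0.8036 = 17.19704 → 17.2 °C (3 s.f., last digit at the 10^-1 place).
5.15 × 0.139 = 0.71585 → 0.716 °C (3 s.f., last digit at the 10^-3 place).
Difference: 16.48119 °C; keep the coarser place, 10^-1.
Result: 16.5 °C.

16.5 °C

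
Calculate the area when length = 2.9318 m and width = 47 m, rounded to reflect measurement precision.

1.4 × 10² m²

area = 2.9318 m × 47 m = 137.7946 m².
2.9318 has 5 significant figures; 47 has 2.
Division/multiplication keeps the fewest: 2 significant figures.
Rounded: 1.4 × 10² m².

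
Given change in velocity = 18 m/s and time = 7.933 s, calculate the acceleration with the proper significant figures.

acceleration = 18 m/s ÷ 7.933 s = 2.26900289928… m/s².
18 has 2 significant figures; 7.933 has 4.
Division/multiplication keeps the fewest: 2 significant figures.
Rounded: 2.3 m/s².

2.3 m/s²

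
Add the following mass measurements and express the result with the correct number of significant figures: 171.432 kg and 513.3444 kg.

684.776 kg

171.432 kg + 513.3444 kg = 684.7764 kg.
Addition/subtraction keeps the fewest decimal places: 171.432 → 3 decimal places, 513.3444 → 4 decimal places; limit is 3.
Rounded to 3 decimal places: 684.776 kg.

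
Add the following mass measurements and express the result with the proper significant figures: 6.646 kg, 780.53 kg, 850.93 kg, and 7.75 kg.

6.646 kg + 780.53 kg + 850.93 kg + 7.75 kg = 1645.856 kg.
Addition/subtraction keeps the fewest decimal places: 6.646 → 3 decimal places, 780.53 → 2 decimal places, 850.93 → 2 decimal places, 7.75 → 2 decimal places; limit is 2.
Rounded to 2 decimal places: 1645.86 kg.

1645.86 kg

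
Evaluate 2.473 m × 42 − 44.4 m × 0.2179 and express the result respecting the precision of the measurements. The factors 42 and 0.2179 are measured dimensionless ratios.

9 × 10¹ m

2.473 × 42 = 103.866 → 1.0 × 10² m (2 s.f., last digit at the 10^1 place).
44.4 × 0.2179 = 9.67476 → 9.67 m (3 s.f., last digit at the 10^-2 place).
Difference: 94.19124 m; keep the coarser place, 10^1.
Result: 9 × 10¹ m.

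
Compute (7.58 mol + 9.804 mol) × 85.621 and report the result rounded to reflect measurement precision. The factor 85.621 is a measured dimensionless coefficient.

7.58 mol + 9.804 mol = 17.384 mol; the sum is limited to 2 decimal places (4 s.f.).
Carrying full precision, 17.384 × 85.621 = 1488.435464 mol; 85.621 has 5 s.f., so the result keeps min(4, 5) = 4 s.f.
Rounded to 4 significant figures: 1488 mol.

1488 mol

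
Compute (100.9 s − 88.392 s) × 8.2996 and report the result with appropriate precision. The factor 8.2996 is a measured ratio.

100.9 s − 88.392 s = 12.508 s; the difference is limited to 1 decimal place (3 s.f.).
Carrying full precision, 12.508 × 8.2996 = 103.8113968 s; 8.2996 has 5 s.f., so the result keeps min(3, 5) = 3 s.f.
Rounded to 3 significant figures: 104 s.

104 s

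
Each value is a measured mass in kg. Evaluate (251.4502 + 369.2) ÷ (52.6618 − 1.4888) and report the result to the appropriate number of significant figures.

251.4502 + 369.2 = 620.6502, limited to 1 d.p. → 4 s.f.; 52.6618 − 1.4888 = 51.1730, limited to 4 d.p. → 6 s.f.
Carrying full precision, 620.6502 ÷ 51.1730 = 12.1284700916…; keep min(4, 6) = 4 s.f.
Rounded to 4 significant figures: 12.13.

12.13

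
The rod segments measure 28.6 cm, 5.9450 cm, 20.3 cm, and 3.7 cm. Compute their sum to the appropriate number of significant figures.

58.5 cm

28.6 cm + 5.9450 cm + 20.3 cm + 3.7 cm = 58.5450 cm.
Addition/subtraction keeps the fewest decimal places: 28.6 → 1 decimal place, 5.9450 → 4 decimal places, 20.3 → 1 decimal place, 3.7 → 1 decimal place; limit is 1.
Rounded to 1 decimal place: 58.5 cm.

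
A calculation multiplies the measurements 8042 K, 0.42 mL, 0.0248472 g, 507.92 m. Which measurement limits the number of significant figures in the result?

8042 K → 4 s.f.; 0.42 mL → 2 s.f.; 0.0248472 g → 6 s.f.; 507.92 m → 5 s.f.
The fewest is 2 significant figures, from 0.42 mL.

0.42 mL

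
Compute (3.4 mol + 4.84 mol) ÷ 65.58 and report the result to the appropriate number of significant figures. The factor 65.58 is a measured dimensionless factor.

0.13 mol

3.4 mol + 4.84 mol = 8.24 mol; the sum is limited to 1 decimal place (2 s.f.).
Carrying full precision, 8.24 ÷ 65.58 = 0.125648063434… mol; 65.58 has 4 s.f., so the result keeps min(2, 4) = 2 s.f.
Rounded to 2 significant figures: 0.13 mol.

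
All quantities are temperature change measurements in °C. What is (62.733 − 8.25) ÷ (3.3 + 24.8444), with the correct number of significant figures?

1.94

62.733 − 8.25 = 54.483, limited to 2 d.p. → 4 s.f.; 3.3 + 24.8444 = 28.1444, limited to 1 d.p. → 3 s.f.
Carrying full precision, 54.483 ÷ 28.1444 = 1.93583803528…; keep min(4, 3) = 3 s.f.
Rounded to 3 significant figures: 1.94.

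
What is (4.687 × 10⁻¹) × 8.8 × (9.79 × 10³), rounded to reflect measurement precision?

(4.687 × 10⁻¹) × 8.8 × (9.79 × 10³) = 40379.4424
Multiplication/division keeps the fewest significant figures: 4.687 × 10⁻¹ → 4 s.f., 8.8 → 2 s.f., 9.79 × 10³ → 3 s.f.; limit is 2.
Rounded to 2 significant figures: 4.0 × 10⁴.

4.0 × 10⁴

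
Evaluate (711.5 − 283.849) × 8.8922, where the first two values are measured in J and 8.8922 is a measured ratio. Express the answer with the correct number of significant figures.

3803 J

711.5 J − 283.849 J = 427.651 J; the difference is limited to 1 decimal place (4 s.f.).
Carrying full precision, 427.651 × 8.8922 = 3802.7582222 J; 8.8922 has 5 s.f., so the result keeps min(4, 5) = 4 s.f.
Rounded to 4 significant figures: 3803 J.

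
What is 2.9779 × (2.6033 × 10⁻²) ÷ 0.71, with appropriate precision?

2.9779 × (2.6033 × 10⁻²) ÷ 0.71 = 0.109188268592…
Multiplication/division keeps the fewest significant figures: 2.9779 → 5 s.f., 2.6033 × 10⁻² → 5 s.f., 0.71 → 2 s.f.; limit is 2.
Rounded to 2 significant figures: 0.11.

0.11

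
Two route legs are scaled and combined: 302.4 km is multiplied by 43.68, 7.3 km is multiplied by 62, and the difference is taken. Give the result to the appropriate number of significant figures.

302.4 × 43.68 = 13208.832 → 1.321 × 10^4 km (4 s.f., last digit at the 10^1 place).
7.3 × 62 = 452.6 → 4.5 × 10^2 km (2 s.f., last digit at the 10^1 place).
Difference: 12756.232 km; keep the coarser place, 10^1.
Result: 1.276 × 10^4 km.

1.276 × 10^4 km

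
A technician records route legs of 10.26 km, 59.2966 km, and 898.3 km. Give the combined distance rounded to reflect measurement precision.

967.9 km

10.26 km + 59.2966 km + 898.3 km = 967.8566 km.
Addition/subtraction keeps the fewest decimal places: 10.26 → 2 decimal places, 59.2966 → 4 decimal places, 898.3 → 1 decimal place; limit is 1.
Rounded to 1 decimal place: 967.9 km.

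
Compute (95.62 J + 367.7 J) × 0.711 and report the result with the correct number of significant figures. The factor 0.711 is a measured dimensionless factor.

329 J

95.62 J + 367.7 J = 463.32 J; the sum is limited to 1 decimal place (4 s.f.).
Carrying full precision, 463.32 × 0.711 = 329.42052 J; 0.711 has 3 s.f., so the result keeps min(4, 3) = 3 s.f.
Rounded to 3 significant figures: 329 J.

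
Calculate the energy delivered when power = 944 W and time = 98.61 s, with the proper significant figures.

energy delivered = 944 W × 98.61 s = 93087.84 J.
944 has 3 significant figures; 98.61 has 4.
Division/multiplication keeps the fewest: 3 significant figures.
Rounded: 9.31 × 10^4 J.

9.31 × 10^4 J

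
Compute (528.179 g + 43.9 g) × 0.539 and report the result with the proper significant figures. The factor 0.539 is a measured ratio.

308 g

528.179 g + 43.9 g = 572.079 g; the sum is limited to 1 decimal place (4 s.f.).
Carrying full precision, 572.079 × 0.539 = 308.350581 g; 0.539 has 3 s.f., so the result keeps min(4, 3) = 3 s.f.
Rounded to 3 significant figures: 308 g.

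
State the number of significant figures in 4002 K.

4

4002: zeros between nonzero digits are significant.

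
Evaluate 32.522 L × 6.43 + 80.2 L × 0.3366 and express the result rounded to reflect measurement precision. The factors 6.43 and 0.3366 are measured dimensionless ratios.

32.522 × 6.43 = 209.11646 → 209 L (3 s.f., last digit at the 10^0 place).
80.2 × 0.3366 = 26.99532 → 27.0 L (3 s.f., last digit at the 10^-1 place).
Sum: 236.11178 L; keep the coarser place, 10^0.
Result: 236 L.

236 L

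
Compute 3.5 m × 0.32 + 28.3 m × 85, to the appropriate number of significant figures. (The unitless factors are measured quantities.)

2.4 × 10^3 m

3.5 × 0.32 = 1.12 → 1.1 m (2 s.f., last digit at the 10^-1 place).
28.3 × 85 = 2405.5 → 2.4 × 10^3 m (2 s.f., last digit at the 10^2 place).
Sum: 2406.62 m; keep the coarser place, 10^2.
Result: 2.4 × 10^3 m.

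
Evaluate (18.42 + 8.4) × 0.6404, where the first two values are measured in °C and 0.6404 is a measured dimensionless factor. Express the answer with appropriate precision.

18.42 °C + 8.4 °C = 26.82 °C; the sum is limited to 1 decimal place (3 s.f.).
Carrying full precision, 26.82 × 0.6404 = 17.175528 °C; 0.6404 has 4 s.f., so the result keeps min(3, 4) = 3 s.f.
Rounded to 3 significant figures: 17.2 °C.

17.2 °C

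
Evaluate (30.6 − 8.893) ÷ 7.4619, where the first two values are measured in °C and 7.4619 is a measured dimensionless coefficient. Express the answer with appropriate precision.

30.6 °C − 8.893 °C = 21.707 °C; the difference is limited to 1 decimal place (3 s.f.).
Carrying full precision, 21.707 ÷ 7.4619 = 2.9090446133… °C; 7.4619 has 5 s.f., so the result keeps min(3, 5) = 3 s.f.
Rounded to 3 significant figures: 2.91 °C.

2.91 °C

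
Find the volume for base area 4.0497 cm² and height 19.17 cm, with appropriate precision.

volume = 4.0497 cm² × 19.17 cm = 77.632749 cm³.
4.0497 has 5 significant figures; 19.17 has 4.
Division/multiplication keeps the fewest: 4 significant figures.
Rounded: 77.63 cm³.

77.63 cm³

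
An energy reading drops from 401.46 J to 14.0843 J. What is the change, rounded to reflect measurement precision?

387.38 J

401.46 J − 14.0843 J = 387.3757 J.
Addition/subtraction keeps the fewest decimal places: 401.46 → 2 decimal places, 14.0843 → 4 decimal places; limit is 2.
Rounded to 2 decimal places: 387.38 J.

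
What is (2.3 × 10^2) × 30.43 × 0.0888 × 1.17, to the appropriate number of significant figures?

(2.3 × 10^2) × 30.43 × 0.0888 × 1.17 = 727.1577144
Multiplication/division keeps the fewest significant figures: 2.3 × 10^2 → 2 s.f., 30.43 → 4 s.f., 0.0888 → 3 s.f., 1.17 → 3 s.f.; limit is 2.
Rounded to 2 significant figures: 7.3 × 10^2.

7.3 × 10^2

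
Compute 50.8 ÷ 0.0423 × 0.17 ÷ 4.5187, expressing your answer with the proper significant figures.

50.8 ÷ 0.0423 × 0.17 ÷ 4.5187 = 45.1813035832…
Multiplication/division keeps the fewest significant figures: 50.8 → 3 s.f., 0.0423 → 3 s.f., 0.17 → 2 s.f., 4.5187 → 5 s.f.; limit is 2.
Rounded to 2 significant figures: 45.

45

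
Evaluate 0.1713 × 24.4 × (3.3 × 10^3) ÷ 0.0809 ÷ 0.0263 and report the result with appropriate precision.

6.5 × 10^6

0.1713 × 24.4 × (3.3 × 10^3) ÷ 0.0809 ÷ 0.0263 = 6482713.9547…
Multiplication/division keeps the fewest significant figures: 0.1713 → 4 s.f., 24.4 → 3 s.f., 3.3 × 10^3 → 2 s.f., 0.0809 → 3 s.f., 0.0263 → 3 s.f.; limit is 2.
Rounded to 2 significant figures: 6.5 × 10^6.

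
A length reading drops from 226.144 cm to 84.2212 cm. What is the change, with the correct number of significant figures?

226.144 cm − 84.2212 cm = 141.9228 cm.
Addition/subtraction keeps the fewest decimal places: 226.144 → 3 decimal places, 84.2212 → 4 decimal places; limit is 3.
Rounded to 3 decimal places: 141.923 cm.

141.923 cm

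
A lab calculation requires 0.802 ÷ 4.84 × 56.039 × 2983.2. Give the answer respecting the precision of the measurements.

0.802 ÷ 4.84 × 56.039 × 2983.2 = 27701.4022582…
Multiplication/division keeps the fewest significant figures: 0.802 → 3 s.f., 4.84 → 3 s.f., 56.039 → 5 s.f., 2983.2 → 5 s.f.; limit is 3.
Rounded to 3 significant figures: 2.77 × 10⁴.

2.77 × 10⁴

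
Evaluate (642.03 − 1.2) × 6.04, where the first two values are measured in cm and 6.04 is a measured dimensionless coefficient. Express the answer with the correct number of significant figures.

3.87 × 10^3 cm

642.03 cm − 1.2 cm = 640.83 cm; the difference is limited to 1 decimal place (4 s.f.).
Carrying full precision, 640.83 × 6.04 = 3870.6132 cm; 6.04 has 3 s.f., so the result keeps min(4, 3) = 3 s.f.
Rounded to 3 significant figures: 3.87 × 10^3 cm.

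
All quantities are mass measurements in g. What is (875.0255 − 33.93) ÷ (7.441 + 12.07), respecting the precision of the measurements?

875.0255 − 33.93 = 841.0955, limited to 2 d.p. → 5 s.f.; 7.441 + 12.07 = 19.511, limited to 2 d.p. → 4 s.f.
Carrying full precision, 841.0955 ÷ 19.511 = 43.1087847881…; keep min(5, 4) = 4 s.f.
Rounded to 4 significant figures: 43.11.

43.11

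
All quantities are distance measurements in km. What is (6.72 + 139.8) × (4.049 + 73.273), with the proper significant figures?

1.133 × 10⁴ km²

6.72 + 139.8 = 146.52, limited to 1 d.p. → 4 s.f.; 4.049 + 73.273 = 77.322, limited to 3 d.p. → 5 s.f.
Carrying full precision, 146.52 × 77.322 = 11329.21944; keep min(4, 5) = 4 s.f.
Rounded to 4 significant figures: 1.133 × 10⁴ km².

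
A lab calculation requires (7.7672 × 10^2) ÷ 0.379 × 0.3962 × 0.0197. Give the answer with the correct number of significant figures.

(7.7672 × 10^2) ÷ 0.379 × 0.3962 × 0.0197 = 15.9958003715…
Multiplication/division keeps the fewest significant figures: 7.7672 × 10^2 → 5 s.f., 0.379 → 3 s.f., 0.3962 → 4 s.f., 0.0197 → 3 s.f.; limit is 3.
Rounded to 3 significant figures: 16.0.

16.0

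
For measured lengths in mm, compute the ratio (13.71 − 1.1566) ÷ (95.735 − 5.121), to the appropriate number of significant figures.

13.71 − 1.1566 = 12.5534, limited to 2 d.p. → 4 s.f.; 95.735 − 5.121 = 90.614, limited to 3 d.p. → 5 s.f.
Carrying full precision, 12.5534 ÷ 90.614 = 0.138537091399…; keep min(4, 5) = 4 s.f.
Rounded to 4 significant figures: 0.1385.

0.1385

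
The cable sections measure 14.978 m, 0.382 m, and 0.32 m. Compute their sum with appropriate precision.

15.68 m

14.978 m + 0.382 m + 0.32 m = 15.680 m.
Addition/subtraction keeps the fewest decimal places: 14.978 → 3 decimal places, 0.382 → 3 decimal places, 0.32 → 2 decimal places; limit is 2.
Rounded to 2 decimal places: 15.68 m.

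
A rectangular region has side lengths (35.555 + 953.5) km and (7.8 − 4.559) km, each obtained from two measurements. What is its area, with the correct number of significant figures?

3.2 × 10³ km²

35.555 + 953.5 = 989.055, limited to 1 d.p. → 4 s.f.; 7.8 − 4.559 = 3.241, limited to 1 d.p. → 2 s.f.
Carrying full precision, 989.055 × 3.241 = 3205.527255; keep min(4, 2) = 2 s.f.
Rounded to 2 significant figures: 3.2 × 10³ km².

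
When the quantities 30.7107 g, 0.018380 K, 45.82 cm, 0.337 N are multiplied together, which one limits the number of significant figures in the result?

30.7107 g → 6 s.f.; 0.018380 K → 5 s.f.; 45.82 cm → 4 s.f.; 0.337 N → 3 s.f.
The fewest is 3 significant figures, from 0.337 N.

0.337 N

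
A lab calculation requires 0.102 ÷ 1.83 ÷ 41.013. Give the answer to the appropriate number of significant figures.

0.00136

0.102 ÷ 1.83 ÷ 41.013 = 0.00135902530705…
Multiplication/division keeps the fewest significant figures: 0.102 → 3 s.f., 1.83 → 3 s.f., 41.013 → 5 s.f.; limit is 3.
Rounded to 3 significant figures: 0.00136.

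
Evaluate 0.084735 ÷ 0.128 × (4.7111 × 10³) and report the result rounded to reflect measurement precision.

0.084735 ÷ 0.128 × (4.7111 × 10³) = 3118.71139453…
Multiplication/division keeps the fewest significant figures: 0.084735 → 5 s.f., 0.128 → 3 s.f., 4.7111 × 10³ → 5 s.f.; limit is 3.
Rounded to 3 significant figures: 3.12 × 10³.

3.12 × 10³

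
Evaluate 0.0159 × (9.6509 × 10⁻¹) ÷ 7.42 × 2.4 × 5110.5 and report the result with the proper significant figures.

25

0.0159 × (9.6509 × 10⁻¹) ÷ 7.42 × 2.4 × 5110.5 = 25.36504686
Multiplication/division keeps the fewest significant figures: 0.0159 → 3 s.f., 9.6509 × 10⁻¹ → 5 s.f., 7.42 → 3 s.f., 2.4 → 2 s.f., 5110.5 → 5 s.f.; limit is 2.
Rounded to 2 significant figures: 25.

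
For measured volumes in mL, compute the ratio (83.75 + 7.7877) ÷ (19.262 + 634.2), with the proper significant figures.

83.75 + 7.7877 = 91.5377, limited to 2 d.p. → 4 s.f.; 19.262 + 634.2 = 653.462, limited to 1 d.p. → 4 s.f.
Carrying full precision, 91.5377 ÷ 653.462 = 0.140081137082…; keep min(4, 4) = 4 s.f.
Rounded to 4 significant figures: 0.1401.

0.1401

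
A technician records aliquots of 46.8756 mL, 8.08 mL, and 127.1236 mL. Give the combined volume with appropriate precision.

182.08 mL

46.8756 mL + 8.08 mL + 127.1236 mL = 182.0792 mL.
Addition/subtraction keeps the fewest decimal places: 46.8756 → 4 decimal places, 8.08 → 2 decimal places, 127.1236 → 4 decimal places; limit is 2.
Rounded to 2 decimal places: 182.08 mL.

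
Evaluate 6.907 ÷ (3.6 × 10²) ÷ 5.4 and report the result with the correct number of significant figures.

6.907 ÷ (3.6 × 10²) ÷ 5.4 = 0.00355298353909…
Multiplication/division keeps the fewest significant figures: 6.907 → 4 s.f., 3.6 × 10² → 2 s.f., 5.4 → 2 s.f.; limit is 2.
Rounded to 2 significant figures: 0.0036.

0.0036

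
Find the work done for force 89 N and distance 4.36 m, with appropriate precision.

3.9 × 10² J

work done = 89 N × 4.36 m = 388.04 J.
89 has 2 significant figures; 4.36 has 3.
Division/multiplication keeps the fewest: 2 significant figures.
Rounded: 3.9 × 10² J.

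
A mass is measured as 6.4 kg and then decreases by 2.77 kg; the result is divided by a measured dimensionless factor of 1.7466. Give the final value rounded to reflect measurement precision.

6.4 kg − 2.77 kg = 3.63 kg; the difference is limited to 1 decimal place (2 s.f.).
Carrying full precision, 3.63 ÷ 1.7466 = 2.07832360014… kg; 1.7466 has 5 s.f., so the result keeps min(2, 5) = 2 s.f.
Rounded to 2 significant figures: 2.1 kg.

2.1 kg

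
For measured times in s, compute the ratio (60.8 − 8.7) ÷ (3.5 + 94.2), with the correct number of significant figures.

60.8 − 8.7 = 52.1, limited to 1 d.p. → 3 s.f.; 3.5 + 94.2 = 97.7, limited to 1 d.p. → 3 s.f.
Carrying full precision, 52.1 ÷ 97.7 = 0.533265097236…; keep min(3, 3) = 3 s.f.
Rounded to 3 significant figures: 0.533.

0.533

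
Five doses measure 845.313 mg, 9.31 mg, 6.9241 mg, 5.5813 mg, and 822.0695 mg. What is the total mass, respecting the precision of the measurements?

845.313 mg + 9.31 mg + 6.9241 mg + 5.5813 mg + 822.0695 mg = 1689.1979 mg.
Addition/subtraction keeps the fewest decimal places: 845.313 → 3 decimal places, 9.31 → 2 decimal places, 6.9241 → 4 decimal places, 5.5813 → 4 decimal places, 822.0695 → 4 decimal places; limit is 2.
Rounded to 2 decimal places: 1.68920 × 10^3 mg.

1.68920 × 10^3 mg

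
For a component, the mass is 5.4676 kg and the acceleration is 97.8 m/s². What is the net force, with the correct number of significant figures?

net force = 5.4676 kg × 97.8 m/s² = 534.73128 N.
5.4676 has 5 significant figures; 97.8 has 3.
Division/multiplication keeps the fewest: 3 significant figures.
Rounded: 535 N.

535 N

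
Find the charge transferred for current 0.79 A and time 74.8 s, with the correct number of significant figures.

charge transferred = 0.79 A × 74.8 s = 59.092 C.
0.79 has 2 significant figures; 74.8 has 3.
Division/multiplication keeps the fewest: 2 significant figures.
Rounded: 59 C.

59 C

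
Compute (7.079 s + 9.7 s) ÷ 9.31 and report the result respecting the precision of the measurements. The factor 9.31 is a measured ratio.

7.079 s + 9.7 s = 16.779 s; the sum is limited to 1 decimal place (3 s.f.).
Carrying full precision, 16.779 ÷ 9.31 = 1.8022556391… s; 9.31 has 3 s.f., so the result keeps min(3, 3) = 3 s.f.
Rounded to 3 significant figures: 1.80 s.

1.80 s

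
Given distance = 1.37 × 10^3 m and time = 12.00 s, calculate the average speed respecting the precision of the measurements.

114 m/s

average speed = 1.37 × 10^3 m ÷ 12.00 s = 114.166666667… m/s.
1.37 × 10^3 has 3 significant figures; 12.00 has 4.
Division/multiplication keeps the fewest: 3 significant figures.
Rounded: 114 m/s.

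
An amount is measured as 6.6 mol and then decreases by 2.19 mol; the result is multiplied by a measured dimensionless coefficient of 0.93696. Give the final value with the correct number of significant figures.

4.1 mol

6.6 mol − 2.19 mol = 4.41 mol; the difference is limited to 1 decimal place (2 s.f.).
Carrying full precision, 4.41 × 0.93696 = 4.1319936 mol; 0.93696 has 5 s.f., so the result keeps min(2, 5) = 2 s.f.
Rounded to 2 significant figures: 4.1 mol.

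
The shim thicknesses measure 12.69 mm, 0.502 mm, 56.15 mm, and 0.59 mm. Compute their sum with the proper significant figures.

69.93 mm

12.69 mm + 0.502 mm + 56.15 mm + 0.59 mm = 69.932 mm.
Addition/subtraction keeps the fewest decimal places: 12.69 → 2 decimal places, 0.502 → 3 decimal places, 56.15 → 2 decimal places, 0.59 → 2 decimal places; limit is 2.
Rounded to 2 decimal places: 69.93 mm.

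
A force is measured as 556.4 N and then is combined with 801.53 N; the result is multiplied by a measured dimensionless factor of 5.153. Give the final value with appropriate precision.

556.4 N + 801.53 N = 1357.93 N; the sum is limited to 1 decimal place (5 s.f.).
Carrying full precision, 1357.93 × 5.153 = 6997.41329 N; 5.153 has 4 s.f., so the result keeps min(5, 4) = 4 s.f.
Rounded to 4 significant figures: 6997 N.

6997 N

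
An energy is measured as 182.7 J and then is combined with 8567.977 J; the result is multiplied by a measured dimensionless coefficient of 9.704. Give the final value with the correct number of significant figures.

182.7 J + 8567.977 J = 8750.677 J; the sum is limited to 1 decimal place (5 s.f.).
Carrying full precision, 8750.677 × 9.704 = 84916.569608 J; 9.704 has 4 s.f., so the result keeps min(5, 4) = 4 s.f.
Rounded to 4 significant figures: 8.492 × 10⁴ J.

8.492 × 10⁴ J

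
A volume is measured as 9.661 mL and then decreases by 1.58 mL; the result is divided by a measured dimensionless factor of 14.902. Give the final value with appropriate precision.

9.661 mL − 1.58 mL = 8.081 mL; the difference is limited to 2 decimal places (3 s.f.).
Carrying full precision, 8.081 ÷ 14.902 = 0.542276204536… mL; 14.902 has 5 s.f., so the result keeps min(3, 5) = 3 s.f.
Rounded to 3 significant figures: 0.542 mL.

0.542 mL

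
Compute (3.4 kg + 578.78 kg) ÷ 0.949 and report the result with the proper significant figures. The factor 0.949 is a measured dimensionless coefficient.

3.4 kg + 578.78 kg = 582.18 kg; the sum is limited to 1 decimal place (4 s.f.).
Carrying full precision, 582.18 ÷ 0.949 = 613.466807165… kg; 0.949 has 3 s.f., so the result keeps min(4, 3) = 3 s.f.
Rounded to 3 significant figures: 613 kg.

613 kg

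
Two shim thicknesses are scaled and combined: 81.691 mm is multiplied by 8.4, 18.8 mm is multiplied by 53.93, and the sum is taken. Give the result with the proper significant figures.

1.70 × 10³ mm

81.691 × 8.4 = 686.2044 → 6.9 × 10² mm (2 s.f., last digit at the 10^1 place).
18.8 × 53.93 = 1013.884 → 1.01 × 10³ mm (3 s.f., last digit at the 10^1 place).
Sum: 1700.0884 mm; keep the coarser place, 10^1.
Result: 1.70 × 10³ mm.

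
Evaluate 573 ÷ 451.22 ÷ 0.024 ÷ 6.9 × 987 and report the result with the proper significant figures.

573 ÷ 451.22 ÷ 0.024 ÷ 6.9 × 987 = 7568.73153557…
Multiplication/division keeps the fewest significant figures: 573 → 3 s.f., 451.22 → 5 s.f., 0.024 → 2 s.f., 6.9 → 2 s.f., 987 → 3 s.f.; limit is 2.
Rounded to 2 significant figures: 7.6 × 10^3.

7.6 × 10^3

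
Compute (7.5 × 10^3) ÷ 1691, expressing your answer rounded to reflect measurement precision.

(7.5 × 10^3) ÷ 1691 = 4.43524541691…
Multiplication/division keeps the fewest significant figures: 7.5 × 10^3 → 2 s.f., 1691 → 4 s.f.; limit is 2.
Rounded to 2 significant figures: 4.4.

4.4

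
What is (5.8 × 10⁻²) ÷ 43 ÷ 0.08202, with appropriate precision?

(5.8 × 10⁻²) ÷ 43 ÷ 0.08202 = 0.0164452232297…
Multiplication/division keeps the fewest significant figures: 5.8 × 10⁻² → 2 s.f., 43 → 2 s.f., 0.08202 → 4 s.f.; limit is 2.
Rounded to 2 significant figures: 0.016.

0.016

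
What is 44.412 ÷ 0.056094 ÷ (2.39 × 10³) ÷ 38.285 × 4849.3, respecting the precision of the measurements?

42.0

44.412 ÷ 0.056094 ÷ (2.39 × 10³) ÷ 38.285 × 4849.3 = 41.9600909625…
Multiplication/division keeps the fewest significant figures: 44.412 → 5 s.f., 0.056094 → 5 s.f., 2.39 × 10³ → 3 s.f., 38.285 → 5 s.f., 4849.3 → 5 s.f.; limit is 3.
Rounded to 3 significant figures: 42.0.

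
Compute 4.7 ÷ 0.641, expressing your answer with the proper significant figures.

4.7 ÷ 0.641 = 7.33229329173…
Multiplication/division keeps the fewest significant figures: 4.7 → 2 s.f., 0.641 → 3 s.f.; limit is 2.
Rounded to 2 significant figures: 7.3.

7.3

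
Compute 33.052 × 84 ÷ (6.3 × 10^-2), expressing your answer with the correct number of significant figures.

4.4 × 10^4

33.052 × 84 ÷ (6.3 × 10^-2) = 44069.3333333…
Multiplication/division keeps the fewest significant figures: 33.052 → 5 s.f., 84 → 2 s.f., 6.3 × 10^-2 → 2 s.f.; limit is 2.
Rounded to 2 significant figures: 4.4 × 10^4.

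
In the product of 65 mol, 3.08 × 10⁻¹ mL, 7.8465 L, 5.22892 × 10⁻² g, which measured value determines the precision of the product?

65 mol → 2 s.f.; 3.08 × 10⁻¹ mL → 3 s.f.; 7.8465 L → 5 s.f.; 5.22892 × 10⁻² g → 6 s.f.
The fewest is 2 significant figures, from 65 mol.

65 mol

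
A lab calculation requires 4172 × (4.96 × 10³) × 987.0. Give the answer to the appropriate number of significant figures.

2.04 × 10¹⁰

4172 × (4.96 × 10³) × 987.0 = 2.042410944 × 10^10
Multiplication/division keeps the fewest significant figures: 4172 → 4 s.f., 4.96 × 10³ → 3 s.f., 987.0 → 4 s.f.; limit is 3.
Rounded to 3 significant figures: 2.04 × 10¹⁰.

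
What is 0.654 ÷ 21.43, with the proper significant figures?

0.0305

0.654 ÷ 21.43 = 0.030517965469…
Multiplication/division keeps the fewest significant figures: 0.654 → 3 s.f., 21.43 → 4 s.f.; limit is 3.
Rounded to 3 significant figures: 0.0305.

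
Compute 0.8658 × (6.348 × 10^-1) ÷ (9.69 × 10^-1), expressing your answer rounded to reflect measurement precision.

0.8658 × (6.348 × 10^-1) ÷ (9.69 × 10^-1) = 0.567192817337…
Multiplication/division keeps the fewest significant figures: 0.8658 → 4 s.f., 6.348 × 10^-1 → 4 s.f., 9.69 × 10^-1 → 3 s.f.; limit is 3.
Rounded to 3 significant figures: 0.567.

0.567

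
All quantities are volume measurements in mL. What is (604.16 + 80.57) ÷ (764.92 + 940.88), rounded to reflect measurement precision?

0.40141

604.16 + 80.57 = 684.73, limited to 2 d.p. → 5 s.f.; 764.92 + 940.88 = 1705.80, limited to 2 d.p. → 6 s.f.
Carrying full precision, 684.73 ÷ 1705.80 = 0.401412826826…; keep min(5, 6) = 5 s.f.
Rounded to 5 significant figures: 0.40141.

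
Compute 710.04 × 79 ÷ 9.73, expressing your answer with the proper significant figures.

710.04 × 79 ÷ 9.73 = 5764.97019527…
Multiplication/division keeps the fewest significant figures: 710.04 → 5 s.f., 79 → 2 s.f., 9.73 → 3 s.f.; limit is 2.
Rounded to 2 significant figures: 5.8 × 10³.

5.8 × 10³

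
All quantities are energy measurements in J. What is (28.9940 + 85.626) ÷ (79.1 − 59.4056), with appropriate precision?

5.82

28.9940 + 85.626 = 114.6200, limited to 3 d.p. → 6 s.f.; 79.1 − 59.4056 = 19.6944, limited to 1 d.p. → 3 s.f.
Carrying full precision, 114.6200 ÷ 19.6944 = 5.8199285076…; keep min(6, 3) = 3 s.f.
Rounded to 3 significant figures: 5.82.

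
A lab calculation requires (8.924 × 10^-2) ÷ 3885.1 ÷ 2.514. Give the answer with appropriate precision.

(8.924 × 10^-2) ÷ 3885.1 ÷ 2.514 = 0.00000913675725018…
Multiplication/division keeps the fewest significant figures: 8.924 × 10^-2 → 4 s.f., 3885.1 → 5 s.f., 2.514 → 4 s.f.; limit is 4.
Rounded to 4 significant figures: 9.137 × 10^-6.

9.137 × 10^-6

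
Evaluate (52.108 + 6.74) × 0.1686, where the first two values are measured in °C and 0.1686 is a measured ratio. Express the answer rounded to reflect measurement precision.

9.922 °C

52.108 °C + 6.74 °C = 58.848 °C; the sum is limited to 2 decimal places (4 s.f.).
Carrying full precision, 58.848 × 0.1686 = 9.9217728 °C; 0.1686 has 4 s.f., so the result keeps min(4, 4) = 4 s.f.
Rounded to 4 significant figures: 9.922 °C.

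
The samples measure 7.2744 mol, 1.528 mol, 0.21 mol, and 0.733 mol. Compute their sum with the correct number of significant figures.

9.75 mol

7.2744 mol + 1.528 mol + 0.21 mol + 0.733 mol = 9.7454 mol.
Addition/subtraction keeps the fewest decimal places: 7.2744 → 4 decimal places, 1.528 → 3 decimal places, 0.21 → 2 decimal places, 0.733 → 3 decimal places; limit is 2.
Rounded to 2 decimal places: 9.75 mol.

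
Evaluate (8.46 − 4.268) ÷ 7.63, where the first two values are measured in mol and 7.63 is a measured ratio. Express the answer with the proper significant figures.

0.549 mol

8.46 mol − 4.268 mol = 4.192 mol; the difference is limited to 2 decimal places (3 s.f.).
Carrying full precision, 4.192 ÷ 7.63 = 0.549410222805… mol; 7.63 has 3 s.f., so the result keeps min(3, 3) = 3 s.f.
Rounded to 3 significant figures: 0.549 mol.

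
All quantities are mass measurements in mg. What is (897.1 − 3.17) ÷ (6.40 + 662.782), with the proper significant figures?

1.336

897.1 − 3.17 = 893.93, limited to 1 d.p. → 4 s.f.; 6.40 + 662.782 = 669.182, limited to 2 d.p. → 5 s.f.
Carrying full precision, 893.93 ÷ 669.182 = 1.33585481977…; keep min(4, 5) = 4 s.f.
Rounded to 4 significant figures: 1.336.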